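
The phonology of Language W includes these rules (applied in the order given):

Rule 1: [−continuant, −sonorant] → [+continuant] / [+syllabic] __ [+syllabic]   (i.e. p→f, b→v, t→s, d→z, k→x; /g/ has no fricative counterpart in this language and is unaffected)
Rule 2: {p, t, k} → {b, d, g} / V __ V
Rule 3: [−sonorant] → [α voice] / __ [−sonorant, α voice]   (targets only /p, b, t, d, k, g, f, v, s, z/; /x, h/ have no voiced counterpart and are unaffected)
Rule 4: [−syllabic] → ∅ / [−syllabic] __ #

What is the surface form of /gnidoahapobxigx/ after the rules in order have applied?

gnizoahafopxik

Rule 1 (intervocalic spirantization): /d/ is a stop between vowels /i/ and /o/, so it spirantizes to the fricative [z]. /p/ is a stop between vowels /a/ and /o/, so it spirantizes to the fricative [f]. /gnidoahapobxigx/ → gnizoahafobxigx.
Rule 2 (intervocalic voicing): no segment meets the environment; /gnizoahafobxigx/ is unchanged.
Rule 3 (regressive voicing assimilation): /b/ precedes the voiceless obstruent /x/, so it devoices to [p] by assimilation. /g/ precedes the voiceless obstruent /x/, so it devoices to [k] by assimilation. /gnizoahafobxigx/ → gnizoahafopxikx.
Rule 4 (final cluster simplification): /x/ is the second consonant of a word-final cluster /kx/, so it deletes. /gnizoahafopxikx/ → gnizoahafopxik.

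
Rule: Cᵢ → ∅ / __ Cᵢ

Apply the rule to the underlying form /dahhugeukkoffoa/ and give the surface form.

/hh/ is a geminate; the first /h/ deletes.
/kk/ is a geminate; the first /k/ deletes.
/ff/ is a geminate; the first /f/ deletes.
The other instances of /d/, /h/, /g/, /k/, /f/ do not occur in the required environment and remain unchanged.
Surface form: [dahugeukofoa].

dahugeukofoa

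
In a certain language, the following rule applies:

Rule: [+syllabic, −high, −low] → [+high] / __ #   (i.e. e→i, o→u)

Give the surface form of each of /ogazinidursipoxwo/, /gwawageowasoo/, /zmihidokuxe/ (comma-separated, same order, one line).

/ogazinidursipoxwo/: /o/ is a mid vowel in word-final position, so it raises to [u]. → [ogazinidursipoxwu].
/gwawageowasoo/: /o/ is a mid vowel in word-final position, so it raises to [u]. → [gwawageowasou].
/zmihidokuxe/: /e/ is a mid vowel in word-final position, so it raises to [i]. → [zmihidokuxi].

ogazinidursipoxwu, gwawageowasou, zmihidokuxi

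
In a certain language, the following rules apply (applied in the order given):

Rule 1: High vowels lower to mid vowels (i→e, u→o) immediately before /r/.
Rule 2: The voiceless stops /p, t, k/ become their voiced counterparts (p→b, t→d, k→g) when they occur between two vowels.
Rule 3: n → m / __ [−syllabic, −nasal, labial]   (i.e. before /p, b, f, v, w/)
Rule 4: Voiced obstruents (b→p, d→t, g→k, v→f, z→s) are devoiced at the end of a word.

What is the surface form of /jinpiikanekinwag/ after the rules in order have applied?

Rule 1 (pre-rhotic lowering): no segment meets the environment; /jinpiikanekinwag/ is unchanged.
Rule 2 (intervocalic voicing): /k/ is a voiceless stop between vowels /i/ and /a/, so it voices to [g]. /k/ is a voiceless stop between vowels /e/ and /i/, so it voices to [g]. /jinpiikanekinwag/ → jinpiiganeginwag.
Rule 3 (nasal place assimilation): /n/ precedes the labial consonant /p/, so it assimilates in place to [m]. /n/ precedes the labial consonant /w/, so it assimilates in place to [m]. /jinpiiganeginwag/ → jimpiiganegimwag.
Rule 4 (final devoicing): /g/ is a voiced obstruent in word-final position, so it devoices to [k]. /jimpiiganegimwag/ → jimpiiganegimwak.

jimpiiganegimwak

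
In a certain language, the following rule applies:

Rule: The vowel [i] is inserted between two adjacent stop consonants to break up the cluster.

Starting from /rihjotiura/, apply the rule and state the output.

No segment of /rihjotiura/ meets the structural description of the rule, so the form surfaces unchanged.

rihjotiura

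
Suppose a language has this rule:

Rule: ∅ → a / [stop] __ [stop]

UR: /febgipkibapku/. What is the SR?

febagipakibapaku

/b/ and /g/ form a stop–stop cluster, so [a] is inserted between them.
/p/ and /k/ form a stop–stop cluster, so [a] is inserted between them.
/p/ and /k/ form a stop–stop cluster, so [a] is inserted between them.
Surface form: [febagipakibapaku].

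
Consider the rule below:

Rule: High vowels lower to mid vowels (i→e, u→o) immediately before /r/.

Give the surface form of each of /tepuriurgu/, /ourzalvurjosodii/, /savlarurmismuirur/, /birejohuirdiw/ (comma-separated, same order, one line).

/tepuriurgu/: /u/ is a high vowel immediately before /r/, so it lowers to [o]. /u/ is a high vowel immediately before /r/, so it lowers to [o]. → [teporiorgu].
/ourzalvurjosodii/: /u/ is a high vowel immediately before /r/, so it lowers to [o]. /u/ is a high vowel immediately before /r/, so it lowers to [o]. → [oorzalvorjosodii].
/savlarurmismuirur/: /u/ is a high vowel immediately before /r/, so it lowers to [o]. /i/ is a high vowel immediately before /r/, so it lowers to [e]. /u/ is a high vowel immediately before /r/, so it lowers to [o]. → [savlarormismueror].
/birejohuirdiw/: /i/ is a high vowel immediately before /r/, so it lowers to [e]. /i/ is a high vowel immediately before /r/, so it lowers to [e]. → [berejohuerdiw].

teporiorgu, oorzalvorjosodii, savlarormismueror, berejohuerdiw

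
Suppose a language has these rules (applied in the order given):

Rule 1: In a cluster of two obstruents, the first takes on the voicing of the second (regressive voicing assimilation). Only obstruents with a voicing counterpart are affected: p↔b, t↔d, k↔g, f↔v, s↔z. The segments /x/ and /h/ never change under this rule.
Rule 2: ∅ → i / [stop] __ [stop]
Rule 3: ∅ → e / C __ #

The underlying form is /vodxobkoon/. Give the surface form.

Rule 1 (regressive voicing assimilation): /d/ precedes the voiceless obstruent /x/, so it devoices to [t] by assimilation. /b/ precedes the voiceless obstruent /k/, so it devoices to [p] by assimilation. /vodxobkoon/ → votxopkoon.
Rule 2 (stop-cluster i-epenthesis): /p/ and /k/ form a stop–stop cluster, so [i] is inserted between them. /votxopkoon/ → votxopikoon.
Rule 3 (final e-epenthesis): the form ends in the consonant /n/, so [e] is inserted word-finally. /votxopikoon/ → votxopikoone.

votxopikoone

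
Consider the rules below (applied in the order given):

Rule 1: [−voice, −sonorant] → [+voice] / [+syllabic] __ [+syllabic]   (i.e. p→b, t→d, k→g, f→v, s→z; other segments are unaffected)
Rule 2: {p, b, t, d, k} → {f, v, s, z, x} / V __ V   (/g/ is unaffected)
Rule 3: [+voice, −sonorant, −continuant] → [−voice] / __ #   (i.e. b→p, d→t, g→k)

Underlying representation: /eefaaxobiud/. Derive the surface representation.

Rule 1 (intervocalic voicing): /f/ is a voiceless obstruent between vowels /e/ and /a/, so it voices to [v]. /eefaaxobiud/ → eevaaxobiud.
Rule 2 (intervocalic spirantization): /b/ is a stop between vowels /o/ and /i/, so it spirantizes to the fricative [v]. /eevaaxobiud/ → eevaaxoviud.
Rule 3 (final devoicing): /d/ is a voiced stop in word-final position, so it devoices to [t]. /eevaaxoviud/ → eevaaxoviut.

eevaaxoviut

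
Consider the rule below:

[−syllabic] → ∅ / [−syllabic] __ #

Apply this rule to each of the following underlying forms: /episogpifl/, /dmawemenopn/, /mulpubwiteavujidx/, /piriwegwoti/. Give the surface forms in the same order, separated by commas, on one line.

/episogpifl/: /l/ is the second consonant of a word-final cluster /fl/, so it deletes. → [episogpif].
/dmawemenopn/: /n/ is the second consonant of a word-final cluster /pn/, so it deletes. → [dmawemenop].
/mulpubwiteavujidx/: /x/ is the second consonant of a word-final cluster /dx/, so it deletes. → [mulpubwiteavujid].
/piriwegwoti/: the rule's environment is not met; surfaces unchanged as [piriwegwoti].

episogpif, dmawemenop, mulpubwiteavujid, piriwegwoti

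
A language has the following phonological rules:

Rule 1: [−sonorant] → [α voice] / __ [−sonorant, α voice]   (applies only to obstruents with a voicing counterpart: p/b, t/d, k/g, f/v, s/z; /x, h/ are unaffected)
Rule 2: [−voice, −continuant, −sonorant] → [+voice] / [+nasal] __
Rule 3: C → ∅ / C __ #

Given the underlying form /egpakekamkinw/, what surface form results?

Rule 1 (regressive voicing assimilation): /g/ precedes the voiceless obstruent /p/, so it devoices to [k] by assimilation. /egpakekamkinw/ → ekpakekamkinw.
Rule 2 (post-nasal voicing): /k/ is a voiceless stop immediately after the nasal /m/, so it voices to [g]. /ekpakekamkinw/ → ekpakekamginw.
Rule 3 (final cluster simplification): /w/ is the second consonant of a word-final cluster /nw/, so it deletes. /ekpakekamginw/ → ekpakekamgin.

ekpakekamgin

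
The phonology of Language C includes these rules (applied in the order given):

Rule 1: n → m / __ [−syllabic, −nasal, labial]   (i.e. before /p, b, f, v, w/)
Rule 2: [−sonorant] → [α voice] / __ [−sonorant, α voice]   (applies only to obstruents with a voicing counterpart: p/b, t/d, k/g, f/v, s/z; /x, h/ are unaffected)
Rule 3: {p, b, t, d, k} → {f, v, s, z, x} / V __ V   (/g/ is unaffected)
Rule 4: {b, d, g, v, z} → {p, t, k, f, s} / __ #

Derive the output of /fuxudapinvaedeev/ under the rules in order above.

fuxuzafimvaezeef

Rule 1 (nasal place assimilation): /n/ precedes the labial consonant /v/, so it assimilates in place to [m]. /fuxudapinvaedeev/ → fuxudapimvaedeev.
Rule 2 (regressive voicing assimilation): no segment meets the environment; /fuxudapimvaedeev/ is unchanged.
Rule 3 (intervocalic spirantization): /d/ is a stop between vowels /u/ and /a/, so it spirantizes to the fricative [z]. /p/ is a stop between vowels /a/ and /i/, so it spirantizes to the fricative [f]. /d/ is a stop between vowels /e/ and /e/, so it spirantizes to the fricative [z]. /fuxudapimvaedeev/ → fuxuzafimvaezeev.
Rule 4 (final devoicing): /v/ is a voiced obstruent in word-final position, so it devoices to [f]. /fuxuzafimvaezeev/ → fuxuzafimvaezeef.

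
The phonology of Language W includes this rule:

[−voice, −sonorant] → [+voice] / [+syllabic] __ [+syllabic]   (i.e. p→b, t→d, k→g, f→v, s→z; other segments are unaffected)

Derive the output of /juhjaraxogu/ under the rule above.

juhjaraxogu

No segment of /juhjaraxogu/ meets the structural description of the rule, so the form surfaces unchanged.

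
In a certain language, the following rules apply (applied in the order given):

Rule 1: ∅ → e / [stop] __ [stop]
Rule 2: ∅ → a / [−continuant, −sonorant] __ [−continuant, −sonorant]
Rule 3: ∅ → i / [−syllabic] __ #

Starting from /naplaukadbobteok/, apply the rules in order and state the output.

naplaukadebobeteoki

Rule 1 (stop-cluster e-epenthesis): /d/ and /b/ form a stop–stop cluster, so [e] is inserted between them. /b/ and /t/ form a stop–stop cluster, so [e] is inserted between them. /naplaukadbobteok/ → naplaukadebobeteok.
Rule 2 (stop-cluster a-epenthesis): no segment meets the environment; /naplaukadebobeteok/ is unchanged.
Rule 3 (final i-epenthesis): the form ends in the consonant /k/, so [i] is inserted word-finally. /naplaukadebobeteok/ → naplaukadebobeteoki.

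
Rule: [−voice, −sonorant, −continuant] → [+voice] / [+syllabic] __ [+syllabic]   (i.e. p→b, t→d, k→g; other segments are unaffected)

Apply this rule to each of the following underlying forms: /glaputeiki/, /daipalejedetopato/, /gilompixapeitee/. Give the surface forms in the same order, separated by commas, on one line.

/glaputeiki/: /p/ is a voiceless stop between vowels /a/ and /u/, so it voices to [b]. /t/ is a voiceless stop between vowels /u/ and /e/, so it voices to [d]. /k/ is a voiceless stop between vowels /i/ and /i/, so it voices to [g]. → [glabudeigi].
/daipalejedetopato/: /p/ is a voiceless stop between vowels /i/ and /a/, so it voices to [b]. /t/ is a voiceless stop between vowels /e/ and /o/, so it voices to [d]. /p/ is a voiceless stop between vowels /o/ and /a/, so it voices to [b]. /t/ is a voiceless stop between vowels /a/ and /o/, so it voices to [d]. → [daibalejededobado].
/gilompixapeitee/: /p/ is a voiceless stop between vowels /a/ and /e/, so it voices to [b]. /t/ is a voiceless stop between vowels /i/ and /e/, so it voices to [d]. → [gilompixabeidee].

glabudeigi, daibalejededobado, gilompixabeidee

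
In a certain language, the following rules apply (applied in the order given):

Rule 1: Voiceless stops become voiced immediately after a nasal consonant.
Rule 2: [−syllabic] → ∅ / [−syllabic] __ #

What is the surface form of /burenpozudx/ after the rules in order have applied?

Rule 1 (post-nasal voicing): /p/ is a voiceless stop immediately after the nasal /n/, so it voices to [b]. /burenpozudx/ → burenbozudx.
Rule 2 (final cluster simplification): /x/ is the second consonant of a word-final cluster /dx/, so it deletes. /burenbozudx/ → burenbozud.

burenbozud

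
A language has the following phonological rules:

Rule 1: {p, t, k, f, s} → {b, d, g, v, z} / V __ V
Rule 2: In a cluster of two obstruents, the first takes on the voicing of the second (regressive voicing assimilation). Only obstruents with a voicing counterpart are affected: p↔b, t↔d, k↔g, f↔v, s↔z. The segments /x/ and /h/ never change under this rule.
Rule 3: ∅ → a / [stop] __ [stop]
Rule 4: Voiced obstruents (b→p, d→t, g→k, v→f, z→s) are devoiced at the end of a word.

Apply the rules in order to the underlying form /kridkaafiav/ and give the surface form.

Rule 1 (intervocalic voicing): /f/ is a voiceless obstruent between vowels /a/ and /i/, so it voices to [v]. /kridkaafiav/ → kridkaaviav.
Rule 2 (regressive voicing assimilation): /d/ precedes the voiceless obstruent /k/, so it devoices to [t] by assimilation. /kridkaaviav/ → kritkaaviav.
Rule 3 (stop-cluster a-epenthesis): /t/ and /k/ form a stop–stop cluster, so [a] is inserted between them. /kritkaaviav/ → kritakaaviav.
Rule 4 (final devoicing): /v/ is a voiced obstruent in word-final position, so it devoices to [f]. /kritakaaviav/ → kritakaaviaf.

kritakaaviaf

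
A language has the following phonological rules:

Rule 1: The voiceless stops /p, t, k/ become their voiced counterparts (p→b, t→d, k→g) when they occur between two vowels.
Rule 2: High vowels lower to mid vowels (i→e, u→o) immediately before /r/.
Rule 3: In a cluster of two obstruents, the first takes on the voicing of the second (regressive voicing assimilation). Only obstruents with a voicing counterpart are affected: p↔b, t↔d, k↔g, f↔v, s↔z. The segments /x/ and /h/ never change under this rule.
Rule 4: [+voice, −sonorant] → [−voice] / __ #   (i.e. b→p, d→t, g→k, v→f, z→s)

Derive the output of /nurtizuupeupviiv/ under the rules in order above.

nortizuubeubviif

Rule 1 (intervocalic voicing): /p/ is a voiceless stop between vowels /u/ and /e/, so it voices to [b]. /nurtizuupeupviiv/ → nurtizuubeupviiv.
Rule 2 (pre-rhotic lowering): /u/ is a high vowel immediately before /r/, so it lowers to [o]. /nurtizuubeupviiv/ → nortizuubeupviiv.
Rule 3 (regressive voicing assimilation): /p/ precedes the voiced obstruent /v/, so it voices to [b] by assimilation. /nortizuubeupviiv/ → nortizuubeubviiv.
Rule 4 (final devoicing): /v/ is a voiced obstruent in word-final position, so it devoices to [f]. /nortizuubeubviiv/ → nortizuubeubviif.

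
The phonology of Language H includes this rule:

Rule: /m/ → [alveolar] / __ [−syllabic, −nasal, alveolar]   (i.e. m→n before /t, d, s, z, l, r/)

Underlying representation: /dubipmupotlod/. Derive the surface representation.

No segment of /dubipmupotlod/ meets the structural description of the rule, so the form surfaces unchanged.

dubipmupotlod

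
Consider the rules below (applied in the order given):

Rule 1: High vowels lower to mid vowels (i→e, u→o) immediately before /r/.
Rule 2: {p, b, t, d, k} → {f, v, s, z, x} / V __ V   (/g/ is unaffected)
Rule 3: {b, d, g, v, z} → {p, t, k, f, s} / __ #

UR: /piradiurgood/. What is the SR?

peraziorgoot

Rule 1 (pre-rhotic lowering): /i/ is a high vowel immediately before /r/, so it lowers to [e]. /u/ is a high vowel immediately before /r/, so it lowers to [o]. /piradiurgood/ → peradiorgood.
Rule 2 (intervocalic spirantization): /d/ is a stop between vowels /a/ and /i/, so it spirantizes to the fricative [z]. /peradiorgood/ → peraziorgood.
Rule 3 (final devoicing): /d/ is a voiced obstruent in word-final position, so it devoices to [t]. /peraziorgood/ → peraziorgoot.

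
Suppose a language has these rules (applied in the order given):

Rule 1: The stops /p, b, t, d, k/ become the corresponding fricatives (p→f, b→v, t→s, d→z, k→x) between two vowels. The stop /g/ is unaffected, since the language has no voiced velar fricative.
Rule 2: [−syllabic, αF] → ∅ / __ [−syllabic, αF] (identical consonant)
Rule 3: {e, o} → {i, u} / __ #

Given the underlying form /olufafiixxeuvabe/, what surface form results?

Rule 1 (intervocalic spirantization): /b/ is a stop between vowels /a/ and /e/, so it spirantizes to the fricative [v]. /olufafiixxeuvabe/ → olufafiixxeuvave.
Rule 2 (degemination): /xx/ is a geminate; the first /x/ deletes. /olufafiixxeuvave/ → olufafiixeuvave.
Rule 3 (final vowel raising): /e/ is a mid vowel in word-final position, so it raises to [i]. /olufafiixeuvave/ → olufafiixeuvavi.

olufafiixeuvavi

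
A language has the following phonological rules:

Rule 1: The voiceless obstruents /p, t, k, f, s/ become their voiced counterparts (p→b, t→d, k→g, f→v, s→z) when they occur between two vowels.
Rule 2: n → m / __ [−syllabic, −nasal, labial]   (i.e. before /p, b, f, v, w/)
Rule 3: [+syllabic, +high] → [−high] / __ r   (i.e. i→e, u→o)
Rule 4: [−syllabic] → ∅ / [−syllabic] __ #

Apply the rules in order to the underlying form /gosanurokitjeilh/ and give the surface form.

Rule 1 (intervocalic voicing): /s/ is a voiceless obstruent between vowels /o/ and /a/, so it voices to [z]. /k/ is a voiceless obstruent between vowels /o/ and /i/, so it voices to [g]. /gosanurokitjeilh/ → gozanurogitjeilh.
Rule 2 (nasal place assimilation): no segment meets the environment; /gozanurogitjeilh/ is unchanged.
Rule 3 (pre-rhotic lowering): /u/ is a high vowel immediately before /r/, so it lowers to [o]. /gozanurogitjeilh/ → gozanorogitjeilh.
Rule 4 (final cluster simplification): /h/ is the second consonant of a word-final cluster /lh/, so it deletes. /gozanorogitjeilh/ → gozanorogitjeil.

gozanorogitjeil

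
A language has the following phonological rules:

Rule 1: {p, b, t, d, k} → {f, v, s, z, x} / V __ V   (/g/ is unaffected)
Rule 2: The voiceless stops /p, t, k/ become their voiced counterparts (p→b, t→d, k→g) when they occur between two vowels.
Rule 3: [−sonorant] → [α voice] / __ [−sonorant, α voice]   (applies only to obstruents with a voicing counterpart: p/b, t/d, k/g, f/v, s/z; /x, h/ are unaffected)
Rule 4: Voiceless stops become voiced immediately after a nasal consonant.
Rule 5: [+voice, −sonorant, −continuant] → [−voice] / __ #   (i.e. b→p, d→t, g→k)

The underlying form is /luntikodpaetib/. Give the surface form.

lundixotpaesip

Rule 1 (intervocalic spirantization): /k/ is a stop between vowels /i/ and /o/, so it spirantizes to the fricative [x]. /t/ is a stop between vowels /e/ and /i/, so it spirantizes to the fricative [s]. /luntikodpaetib/ → luntixodpaesib.
Rule 2 (intervocalic voicing): no segment meets the environment; /luntixodpaesib/ is unchanged.
Rule 3 (regressive voicing assimilation): /d/ precedes the voiceless obstruent /p/, so it devoices to [t] by assimilation. /luntixodpaesib/ → luntixotpaesib.
Rule 4 (post-nasal voicing): /t/ is a voiceless stop immediately after the nasal /n/, so it voices to [d]. /luntixotpaesib/ → lundixotpaesib.
Rule 5 (final devoicing): /b/ is a voiced stop in word-final position, so it devoices to [p]. /lundixotpaesib/ → lundixotpaesip.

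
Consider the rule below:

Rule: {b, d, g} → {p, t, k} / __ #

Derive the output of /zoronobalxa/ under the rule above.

No segment of /zoronobalxa/ meets the structural description of the rule, so the form surfaces unchanged.

zoronobalxa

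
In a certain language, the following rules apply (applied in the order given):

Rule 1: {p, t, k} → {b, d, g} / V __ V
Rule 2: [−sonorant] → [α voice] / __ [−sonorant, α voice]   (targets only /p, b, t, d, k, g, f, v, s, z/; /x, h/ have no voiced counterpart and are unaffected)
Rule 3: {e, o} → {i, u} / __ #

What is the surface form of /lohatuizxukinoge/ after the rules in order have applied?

Rule 1 (intervocalic voicing): /t/ is a voiceless stop between vowels /a/ and /u/, so it voices to [d]. /k/ is a voiceless stop between vowels /u/ and /i/, so it voices to [g]. /lohatuizxukinoge/ → lohaduizxuginoge.
Rule 2 (regressive voicing assimilation): /z/ precedes the voiceless obstruent /x/, so it devoices to [s] by assimilation. /lohaduizxuginoge/ → lohaduisxuginoge.
Rule 3 (final vowel raising): /e/ is a mid vowel in word-final position, so it raises to [i]. /lohaduisxuginoge/ → lohaduisxuginogi.

lohaduisxuginogi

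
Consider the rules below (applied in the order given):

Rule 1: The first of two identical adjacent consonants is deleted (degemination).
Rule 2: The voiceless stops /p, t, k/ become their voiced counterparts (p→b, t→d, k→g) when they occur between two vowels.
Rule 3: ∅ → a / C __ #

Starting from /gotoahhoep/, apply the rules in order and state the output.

godoahoepa

Rule 1 (degemination): /hh/ is a geminate; the first /h/ deletes. /gotoahhoep/ → gotoahoep.
Rule 2 (intervocalic voicing): /t/ is a voiceless stop between vowels /o/ and /o/, so it voices to [d]. /gotoahoep/ → godoahoep.
Rule 3 (final a-epenthesis): the form ends in the consonant /p/, so [a] is inserted word-finally. /godoahoep/ → godoahoepa.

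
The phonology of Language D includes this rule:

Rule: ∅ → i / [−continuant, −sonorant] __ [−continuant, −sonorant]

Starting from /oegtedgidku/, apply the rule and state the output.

/g/ and /t/ form a stop–stop cluster, so [i] is inserted between them.
/d/ and /g/ form a stop–stop cluster, so [i] is inserted between them.
/d/ and /k/ form a stop–stop cluster, so [i] is inserted between them.
Surface form: [oegitedigidiku].

oegitedigidiku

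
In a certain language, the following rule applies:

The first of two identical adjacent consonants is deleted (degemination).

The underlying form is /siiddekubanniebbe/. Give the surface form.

siidekubaniebe

/dd/ is a geminate; the first /d/ deletes.
/nn/ is a geminate; the first /n/ deletes.
/bb/ is a geminate; the first /b/ deletes.
Surface form: [siidekubaniebe].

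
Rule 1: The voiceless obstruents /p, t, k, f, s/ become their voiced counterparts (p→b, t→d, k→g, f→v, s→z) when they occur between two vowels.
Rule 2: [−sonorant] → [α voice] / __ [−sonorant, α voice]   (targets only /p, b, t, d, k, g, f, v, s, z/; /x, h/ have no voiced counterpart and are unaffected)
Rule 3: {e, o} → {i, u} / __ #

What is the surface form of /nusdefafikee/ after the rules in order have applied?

nuzdevavigei

Rule 1 (intervocalic voicing): /f/ is a voiceless obstruent between vowels /e/ and /a/, so it voices to [v]. /f/ is a voiceless obstruent between vowels /a/ and /i/, so it voices to [v]. /k/ is a voiceless obstruent between vowels /i/ and /e/, so it voices to [g]. /nusdefafikee/ → nusdevavigee.
Rule 2 (regressive voicing assimilation): /s/ precedes the voiced obstruent /d/, so it voices to [z] by assimilation. /nusdevavigee/ → nuzdevavigee.
Rule 3 (final vowel raising): /e/ is a mid vowel in word-final position, so it raises to [i]. /nuzdevavigee/ → nuzdevavigei.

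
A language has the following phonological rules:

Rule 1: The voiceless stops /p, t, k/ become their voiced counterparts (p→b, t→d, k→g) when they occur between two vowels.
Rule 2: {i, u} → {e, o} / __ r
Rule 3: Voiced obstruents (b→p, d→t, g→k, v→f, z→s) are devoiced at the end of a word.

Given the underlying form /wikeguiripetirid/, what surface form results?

Rule 1 (intervocalic voicing): /k/ is a voiceless stop between vowels /i/ and /e/, so it voices to [g]. /p/ is a voiceless stop between vowels /i/ and /e/, so it voices to [b]. /t/ is a voiceless stop between vowels /e/ and /i/, so it voices to [d]. /wikeguiripetirid/ → wigeguiribedirid.
Rule 2 (pre-rhotic lowering): /i/ is a high vowel immediately before /r/, so it lowers to [e]. /i/ is a high vowel immediately before /r/, so it lowers to [e]. /wigeguiribedirid/ → wigegueribederid.
Rule 3 (final devoicing): /d/ is a voiced obstruent in word-final position, so it devoices to [t]. /wigegueribederid/ → wigegueribederit.

wigegueribederit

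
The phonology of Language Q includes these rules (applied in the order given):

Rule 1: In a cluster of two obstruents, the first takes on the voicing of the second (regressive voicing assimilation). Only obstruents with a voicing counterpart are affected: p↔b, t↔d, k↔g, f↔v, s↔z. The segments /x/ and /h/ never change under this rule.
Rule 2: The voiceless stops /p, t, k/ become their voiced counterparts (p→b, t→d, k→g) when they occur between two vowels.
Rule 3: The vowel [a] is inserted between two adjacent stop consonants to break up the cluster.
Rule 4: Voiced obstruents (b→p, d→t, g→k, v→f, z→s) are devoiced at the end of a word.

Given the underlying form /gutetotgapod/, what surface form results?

Rule 1 (regressive voicing assimilation): /t/ precedes the voiced obstruent /g/, so it voices to [d] by assimilation. /gutetotgapod/ → gutetodgapod.
Rule 2 (intervocalic voicing): /t/ is a voiceless stop between vowels /u/ and /e/, so it voices to [d]. /t/ is a voiceless stop between vowels /e/ and /o/, so it voices to [d]. /p/ is a voiceless stop between vowels /a/ and /o/, so it voices to [b]. /gutetodgapod/ → gudedodgabod.
Rule 3 (stop-cluster a-epenthesis): /d/ and /g/ form a stop–stop cluster, so [a] is inserted between them. /gudedodgabod/ → gudedodagabod.
Rule 4 (final devoicing): /d/ is a voiced obstruent in word-final position, so it devoices to [t]. /gudedodagabod/ → gudedodagabot.

gudedodagabot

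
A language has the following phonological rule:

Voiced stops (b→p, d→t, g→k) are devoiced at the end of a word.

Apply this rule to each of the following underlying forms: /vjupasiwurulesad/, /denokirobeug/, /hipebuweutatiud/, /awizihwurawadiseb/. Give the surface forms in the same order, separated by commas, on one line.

vjupasiwurulesat, denokirobeuk, hipebuweutatiut, awizihwurawadisep

/vjupasiwurulesad/: /d/ is a voiced stop in word-final position, so it devoices to [t]. → [vjupasiwurulesat].
/denokirobeug/: /g/ is a voiced stop in word-final position, so it devoices to [k]. → [denokirobeuk].
/hipebuweutatiud/: /d/ is a voiced stop in word-final position, so it devoices to [t]. → [hipebuweutatiut].
/awizihwurawadiseb/: /b/ is a voiced stop in word-final position, so it devoices to [p]. → [awizihwurawadisep].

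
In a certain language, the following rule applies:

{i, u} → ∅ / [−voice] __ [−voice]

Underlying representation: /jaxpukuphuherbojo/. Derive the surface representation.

jaxpkphherbojo

/u/ is a high vowel flanked by voiceless consonants /p/ and /k/, so it deletes.
/u/ is a high vowel flanked by voiceless consonants /k/ and /p/, so it deletes.
/u/ is a high vowel flanked by voiceless consonants /h/ and /h/, so it deletes.
Surface form: [jaxpkphherbojo].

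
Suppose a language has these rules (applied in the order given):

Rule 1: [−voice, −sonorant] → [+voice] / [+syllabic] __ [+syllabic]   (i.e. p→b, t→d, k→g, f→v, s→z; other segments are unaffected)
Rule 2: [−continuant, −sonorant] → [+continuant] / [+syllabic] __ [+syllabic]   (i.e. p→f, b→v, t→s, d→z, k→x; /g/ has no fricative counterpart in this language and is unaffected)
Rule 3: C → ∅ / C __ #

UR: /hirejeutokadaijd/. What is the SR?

Rule 1 (intervocalic voicing): /t/ is a voiceless obstruent between vowels /u/ and /o/, so it voices to [d]. /k/ is a voiceless obstruent between vowels /o/ and /a/, so it voices to [g]. /hirejeutokadaijd/ → hirejeudogadaijd.
Rule 2 (intervocalic spirantization): /d/ is a stop between vowels /u/ and /o/, so it spirantizes to the fricative [z]. /d/ is a stop between vowels /a/ and /a/, so it spirantizes to the fricative [z]. /hirejeudogadaijd/ → hirejeuzogazaijd.
Rule 3 (final cluster simplification): /d/ is the second consonant of a word-final cluster /jd/, so it deletes. /hirejeuzogazaijd/ → hirejeuzogazaij.

hirejeuzogazaij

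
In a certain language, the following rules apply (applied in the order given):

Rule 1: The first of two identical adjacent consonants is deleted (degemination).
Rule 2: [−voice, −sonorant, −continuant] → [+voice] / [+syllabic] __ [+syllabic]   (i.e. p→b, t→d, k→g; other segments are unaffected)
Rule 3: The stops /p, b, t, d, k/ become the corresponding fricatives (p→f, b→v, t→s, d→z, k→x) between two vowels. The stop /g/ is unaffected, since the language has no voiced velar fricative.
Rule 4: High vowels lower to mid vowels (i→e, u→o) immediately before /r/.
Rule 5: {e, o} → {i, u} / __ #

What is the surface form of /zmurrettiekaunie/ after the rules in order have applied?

Rule 1 (degemination): /rr/ is a geminate; the first /r/ deletes. /tt/ is a geminate; the first /t/ deletes. /zmurrettiekaunie/ → zmuretiekaunie.
Rule 2 (intervocalic voicing): /t/ is a voiceless stop between vowels /e/ and /i/, so it voices to [d]. /k/ is a voiceless stop between vowels /e/ and /a/, so it voices to [g]. /zmuretiekaunie/ → zmurediegaunie.
Rule 3 (intervocalic spirantization): /d/ is a stop between vowels /e/ and /i/, so it spirantizes to the fricative [z]. /zmurediegaunie/ → zmureziegaunie.
Rule 4 (pre-rhotic lowering): /u/ is a high vowel immediately before /r/, so it lowers to [o]. /zmureziegaunie/ → zmoreziegaunie.
Rule 5 (final vowel raising): /e/ is a mid vowel in word-final position, so it raises to [i]. /zmoreziegaunie/ → zmoreziegaunii.

zmoreziegaunii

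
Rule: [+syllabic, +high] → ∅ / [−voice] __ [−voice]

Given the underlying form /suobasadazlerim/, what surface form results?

No segment of /suobasadazlerim/ meets the structural description of the rule, so the form surfaces unchanged.

suobasadazlerim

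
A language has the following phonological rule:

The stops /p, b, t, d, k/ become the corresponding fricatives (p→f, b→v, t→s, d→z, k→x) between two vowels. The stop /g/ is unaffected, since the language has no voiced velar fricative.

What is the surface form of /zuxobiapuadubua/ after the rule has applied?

/b/ is a stop between vowels /o/ and /i/, so it spirantizes to the fricative [v].
/p/ is a stop between vowels /a/ and /u/, so it spirantizes to the fricative [f].
/d/ is a stop between vowels /a/ and /u/, so it spirantizes to the fricative [z].
/b/ is a stop between vowels /u/ and /u/, so it spirantizes to the fricative [v].
Surface form: [zuxoviafuazuvua].

zuxoviafuazuvua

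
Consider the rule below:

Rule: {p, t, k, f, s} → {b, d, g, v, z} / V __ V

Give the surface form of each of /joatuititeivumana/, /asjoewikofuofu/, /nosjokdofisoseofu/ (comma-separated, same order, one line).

/joatuititeivumana/: /t/ is a voiceless obstruent between vowels /a/ and /u/, so it voices to [d]. /t/ is a voiceless obstruent between vowels /i/ and /i/, so it voices to [d]. /t/ is a voiceless obstruent between vowels /i/ and /e/, so it voices to [d]. → [joaduidideivumana].
/asjoewikofuofu/: /k/ is a voiceless obstruent between vowels /i/ and /o/, so it voices to [g]. /f/ is a voiceless obstruent between vowels /o/ and /u/, so it voices to [v]. /f/ is a voiceless obstruent between vowels /o/ and /u/, so it voices to [v]. → [asjoewigovuovu].
/nosjokdofisoseofu/: /f/ is a voiceless obstruent between vowels /o/ and /i/, so it voices to [v]. /s/ is a voiceless obstruent between vowels /i/ and /o/, so it voices to [z]. /s/ is a voiceless obstruent between vowels /o/ and /e/, so it voices to [z]. /f/ is a voiceless obstruent between vowels /o/ and /u/, so it voices to [v]. → [nosjokdovizozeovu].

joaduidideivumana, asjoewigovuovu, nosjokdovizozeovu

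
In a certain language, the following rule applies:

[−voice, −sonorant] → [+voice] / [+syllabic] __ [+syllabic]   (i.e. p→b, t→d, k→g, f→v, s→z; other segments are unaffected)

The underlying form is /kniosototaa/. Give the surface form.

kniozododaa

/s/ is a voiceless obstruent between vowels /o/ and /o/, so it voices to [z].
/t/ is a voiceless obstruent between vowels /o/ and /o/, so it voices to [d].
/t/ is a voiceless obstruent between vowels /o/ and /a/, so it voices to [d].
The other instance of /k/ does not occur in the required environment and remains unchanged.
Surface form: [kniozododaa].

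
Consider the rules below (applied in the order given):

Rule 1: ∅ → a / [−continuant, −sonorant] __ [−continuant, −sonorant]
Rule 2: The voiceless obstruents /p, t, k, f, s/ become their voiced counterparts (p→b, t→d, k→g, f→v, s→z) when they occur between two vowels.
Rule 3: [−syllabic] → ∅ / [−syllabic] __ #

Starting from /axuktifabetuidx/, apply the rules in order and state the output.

axugadivabeduid

Rule 1 (stop-cluster a-epenthesis): /k/ and /t/ form a stop–stop cluster, so [a] is inserted between them. /axuktifabetuidx/ → axukatifabetuidx.
Rule 2 (intervocalic voicing): /k/ is a voiceless obstruent between vowels /u/ and /a/, so it voices to [g]. /t/ is a voiceless obstruent between vowels /a/ and /i/, so it voices to [d]. /f/ is a voiceless obstruent between vowels /i/ and /a/, so it voices to [v]. /t/ is a voiceless obstruent between vowels /e/ and /u/, so it voices to [d]. /axukatifabetuidx/ → axugadivabeduidx.
Rule 3 (final cluster simplification): /x/ is the second consonant of a word-final cluster /dx/, so it deletes. /axugadivabeduidx/ → axugadivabeduid.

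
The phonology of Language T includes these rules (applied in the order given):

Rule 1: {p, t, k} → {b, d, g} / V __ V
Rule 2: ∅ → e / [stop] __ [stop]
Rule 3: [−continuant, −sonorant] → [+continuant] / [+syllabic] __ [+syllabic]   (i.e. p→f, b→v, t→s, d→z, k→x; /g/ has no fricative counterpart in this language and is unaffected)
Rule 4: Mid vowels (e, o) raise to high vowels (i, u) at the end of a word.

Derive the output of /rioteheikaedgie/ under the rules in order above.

Rule 1 (intervocalic voicing): /t/ is a voiceless stop between vowels /o/ and /e/, so it voices to [d]. /k/ is a voiceless stop between vowels /i/ and /a/, so it voices to [g]. /rioteheikaedgie/ → riodeheigaedgie.
Rule 2 (stop-cluster e-epenthesis): /d/ and /g/ form a stop–stop cluster, so [e] is inserted between them. /riodeheigaedgie/ → riodeheigaedegie.
Rule 3 (intervocalic spirantization): /d/ is a stop between vowels /o/ and /e/, so it spirantizes to the fricative [z]. /d/ is a stop between vowels /e/ and /e/, so it spirantizes to the fricative [z]. /riodeheigaedegie/ → riozeheigaezegie.
Rule 4 (final vowel raising): /e/ is a mid vowel in word-final position, so it raises to [i]. /riozeheigaezegie/ → riozeheigaezegii.

riozeheigaezegii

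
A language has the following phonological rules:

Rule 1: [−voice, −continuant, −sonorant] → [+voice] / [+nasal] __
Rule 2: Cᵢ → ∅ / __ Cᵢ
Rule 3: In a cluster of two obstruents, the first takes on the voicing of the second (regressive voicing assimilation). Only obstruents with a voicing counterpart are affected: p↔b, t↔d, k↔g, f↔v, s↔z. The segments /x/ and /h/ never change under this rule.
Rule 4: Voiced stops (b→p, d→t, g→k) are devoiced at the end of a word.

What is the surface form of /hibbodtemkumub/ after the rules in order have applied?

hibottemgumup

Rule 1 (post-nasal voicing): /k/ is a voiceless stop immediately after the nasal /m/, so it voices to [g]. /hibbodtemkumub/ → hibbodtemgumub.
Rule 2 (degemination): /bb/ is a geminate; the first /b/ deletes. /hibbodtemgumub/ → hibodtemgumub.
Rule 3 (regressive voicing assimilation): /d/ precedes the voiceless obstruent /t/, so it devoices to [t] by assimilation. /hibodtemgumub/ → hibottemgumub.
Rule 4 (final devoicing): /b/ is a voiced stop in word-final position, so it devoices to [p]. /hibottemgumub/ → hibottemgumup.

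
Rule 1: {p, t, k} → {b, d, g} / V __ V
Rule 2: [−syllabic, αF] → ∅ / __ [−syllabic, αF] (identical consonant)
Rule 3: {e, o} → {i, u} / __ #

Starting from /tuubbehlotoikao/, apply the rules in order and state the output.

tuubehlodoigau

Rule 1 (intervocalic voicing): /t/ is a voiceless stop between vowels /o/ and /o/, so it voices to [d]. /k/ is a voiceless stop between vowels /i/ and /a/, so it voices to [g]. /tuubbehlotoikao/ → tuubbehlodoigao.
Rule 2 (degemination): /bb/ is a geminate; the first /b/ deletes. /tuubbehlodoigao/ → tuubehlodoigao.
Rule 3 (final vowel raising): /o/ is a mid vowel in word-final position, so it raises to [u]. /tuubehlodoigao/ → tuubehlodoigau.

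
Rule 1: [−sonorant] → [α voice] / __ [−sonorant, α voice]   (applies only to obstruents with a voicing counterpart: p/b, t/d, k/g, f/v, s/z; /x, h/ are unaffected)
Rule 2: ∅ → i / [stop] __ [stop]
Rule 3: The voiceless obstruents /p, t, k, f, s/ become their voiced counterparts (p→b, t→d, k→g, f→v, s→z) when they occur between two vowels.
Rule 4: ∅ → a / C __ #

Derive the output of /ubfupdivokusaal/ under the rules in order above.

Rule 1 (regressive voicing assimilation): /b/ precedes the voiceless obstruent /f/, so it devoices to [p] by assimilation. /p/ precedes the voiced obstruent /d/, so it voices to [b] by assimilation. /ubfupdivokusaal/ → upfubdivokusaal.
Rule 2 (stop-cluster i-epenthesis): /b/ and /d/ form a stop–stop cluster, so [i] is inserted between them. /upfubdivokusaal/ → upfubidivokusaal.
Rule 3 (intervocalic voicing): /k/ is a voiceless obstruent between vowels /o/ and /u/, so it voices to [g]. /s/ is a voiceless obstruent between vowels /u/ and /a/, so it voices to [z]. /upfubidivokusaal/ → upfubidivoguzaal.
Rule 4 (final a-epenthesis): the form ends in the consonant /l/, so [a] is inserted word-finally. /upfubidivoguzaal/ → upfubidivoguzaala.

upfubidivoguzaala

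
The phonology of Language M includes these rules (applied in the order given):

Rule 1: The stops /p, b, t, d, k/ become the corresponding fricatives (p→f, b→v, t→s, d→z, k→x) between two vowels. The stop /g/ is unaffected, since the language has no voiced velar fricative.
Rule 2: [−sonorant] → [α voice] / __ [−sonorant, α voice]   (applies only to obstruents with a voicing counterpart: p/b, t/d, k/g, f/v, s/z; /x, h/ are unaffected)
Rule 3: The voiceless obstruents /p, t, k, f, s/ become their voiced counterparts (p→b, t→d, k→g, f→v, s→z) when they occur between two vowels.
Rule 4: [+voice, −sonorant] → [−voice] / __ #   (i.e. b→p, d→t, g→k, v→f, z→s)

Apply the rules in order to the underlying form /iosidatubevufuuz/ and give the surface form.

iozizazuvevuvuus

Rule 1 (intervocalic spirantization): /d/ is a stop between vowels /i/ and /a/, so it spirantizes to the fricative [z]. /t/ is a stop between vowels /a/ and /u/, so it spirantizes to the fricative [s]. /b/ is a stop between vowels /u/ and /e/, so it spirantizes to the fricative [v]. /iosidatubevufuuz/ → iosizasuvevufuuz.
Rule 2 (regressive voicing assimilation): no segment meets the environment; /iosizasuvevufuuz/ is unchanged.
Rule 3 (intervocalic voicing): /s/ is a voiceless obstruent between vowels /o/ and /i/, so it voices to [z]. /s/ is a voiceless obstruent between vowels /a/ and /u/, so it voices to [z]. /f/ is a voiceless obstruent between vowels /u/ and /u/, so it voices to [v]. /iosizasuvevufuuz/ → iozizazuvevuvuuz.
Rule 4 (final devoicing): /z/ is a voiced obstruent in word-final position, so it devoices to [s]. /iozizazuvevuvuuz/ → iozizazuvevuvuus.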